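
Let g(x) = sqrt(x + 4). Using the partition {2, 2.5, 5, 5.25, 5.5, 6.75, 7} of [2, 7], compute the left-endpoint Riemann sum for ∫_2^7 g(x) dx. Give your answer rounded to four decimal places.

Subinterval widths: 0.5, 2.5, 0.25, 0.25, 1.25, 0.25.
Left endpoints: 2, 2.5, 5, 5.25, 5.5, 6.75.
g(2) ≈ 2.4495, g(2.5) ≈ 2.5495, g(5) ≈ 3.0000, g(5.25) ≈ 3.0414, g(5.5) ≈ 3.0822, g(6.75) ≈ 3.2787.
Sum = Σ Δx_i · g(x_i).
Sum ≈ 13.7813.

13.7813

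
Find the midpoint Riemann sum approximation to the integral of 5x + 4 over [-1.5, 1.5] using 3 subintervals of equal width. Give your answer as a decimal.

12

Δx = (1.5 − (-1.5))/3 = 1.
Midpoints: -1, 0, 1.
f(-1) = -1, f(0) = 4, f(1) = 9.
Sum = Δx · [f(-1) + f(0) + f(1)].
Sum = 12.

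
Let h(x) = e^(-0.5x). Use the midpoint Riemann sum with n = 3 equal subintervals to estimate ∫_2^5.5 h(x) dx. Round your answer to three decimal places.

Δx = (5.5 − 2)/3 = 7/6.
Midpoints: 31/12, 3.75, 59/12.
h(31/12) ≈ 0.275, h(3.75) ≈ 0.153, h(59/12) ≈ 0.086.
Sum = Δx · [h(31/12) + h(3.75) + h(59/12)].
Sum ≈ 0.599.

0.599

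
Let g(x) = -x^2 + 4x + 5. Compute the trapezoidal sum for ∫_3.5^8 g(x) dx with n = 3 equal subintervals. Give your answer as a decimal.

-32.0625

Δx = (8 − 3.5)/3 = 1.5.
g(3.5) = 6.75, g(5) = 0, g(6.5) = -11.25, g(8) = -27.
T_3 = (Δx/2)·[g(x_0) + 2g(x_1) + 2g(x_2) + g(x_3)].
Sum = -32.0625.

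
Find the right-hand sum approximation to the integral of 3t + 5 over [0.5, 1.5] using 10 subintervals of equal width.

Δt = (1.5 − 0.5)/10 = 0.1.
Right endpoints: 0.6, 0.7, 0.8, 0.9, 1, 1.1, 1.2, 1.3, 1.4, 1.5.
f(0.6) = 6.8, f(0.7) = 7.1, f(0.8) = 7.4, f(0.9) = 7.7, f(1) = 8, f(1.1) = 8.3, f(1.2) = 8.6, f(1.3) = 8.9, f(1.4) = 9.2, f(1.5) = 9.5.
Sum = Δt · [f(0.6) + f(0.7) + f(0.8) + ...].
Sum = 8.15.

8.15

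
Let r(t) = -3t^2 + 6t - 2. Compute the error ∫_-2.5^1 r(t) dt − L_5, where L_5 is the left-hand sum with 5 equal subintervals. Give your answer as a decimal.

13.72

Exact integral: ∫_-2.5^1 r(t) dt = -39.375.
L_5 = -53.095.
Error = -39.375 − (-53.095) = 13.72.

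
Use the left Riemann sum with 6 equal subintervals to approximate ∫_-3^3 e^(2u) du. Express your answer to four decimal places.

63.1433

Δu = (3 − (-3))/6 = 1.
Left endpoints: -3, -2, -1, 0, 1, 2.
f(-3) ≈ 0.0025, f(-2) ≈ 0.0183, f(-1) ≈ 0.1353, f(0) ≈ 1.0000, f(1) ≈ 7.3891, f(2) ≈ 54.5982.
Sum = Δu · [f(-3) + f(-2) + f(-1) + ...].
Sum ≈ 63.1433.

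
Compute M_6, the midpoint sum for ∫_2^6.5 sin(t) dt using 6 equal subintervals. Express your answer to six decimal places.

Δt = (6.5 − 2)/6 = 0.75.
Midpoints: 2.375, 3.125, 3.875, 4.625, 5.375, 6.125.
f(2.375) ≈ 0.693685, f(3.125) ≈ 0.016592, f(3.875) ≈ -0.669405, f(4.625) ≈ -0.996184, f(5.375) ≈ -0.788389, f(6.125) ≈ -0.157526.
Sum = Δt · [f(2.375) + f(3.125) + f(3.875) + ...].
Sum ≈ -1.425920.

-1.425920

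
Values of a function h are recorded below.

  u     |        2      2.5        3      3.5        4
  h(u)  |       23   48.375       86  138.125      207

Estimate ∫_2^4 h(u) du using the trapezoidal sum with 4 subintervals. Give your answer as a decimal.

193.75

Δu = 0.5.
T_4 = (0.5/2)·[23 + 2·48.375 + 2·86 + 2·138.125 + 207] = 193.75.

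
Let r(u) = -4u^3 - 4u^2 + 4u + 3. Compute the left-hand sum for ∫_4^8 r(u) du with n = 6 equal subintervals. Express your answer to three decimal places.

-3695.852

Δu = (8 − 4)/6 = 2/3.
Left endpoints: 4, 14/3, 16/3, 6, 20/3, 22/3.
r(4) = -301, r(14/3) = -12743/27, r(16/3) = -18799/27, r(6) = -981, r(20/3) = -35999/27, r(22/3) = -47527/27.
Sum = Δu · [r(4) + r(14/3) + r(16/3) + ...].
Sum ≈ -3695.852.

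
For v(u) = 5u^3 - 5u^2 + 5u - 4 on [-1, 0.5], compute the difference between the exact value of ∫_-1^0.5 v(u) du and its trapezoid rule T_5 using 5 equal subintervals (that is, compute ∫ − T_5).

Exact integral: ∫_-1^0.5 v(u) du = -10.921875.
T_5 = -11.11875.
Error = -10.921875 − (-11.11875) = 0.196875.

0.196875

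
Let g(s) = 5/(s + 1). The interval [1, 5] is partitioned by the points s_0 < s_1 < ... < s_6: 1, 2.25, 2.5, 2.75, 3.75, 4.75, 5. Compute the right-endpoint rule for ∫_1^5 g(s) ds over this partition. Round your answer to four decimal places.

Subinterval widths: 1.25, 0.25, 0.25, 1, 1, 0.25.
Right endpoints: 2.25, 2.5, 2.75, 3.75, 4.75, 5.
g(2.25) = 20/13, g(2.5) = 10/7, g(2.75) = 4/3, g(3.75) = 20/19, g(4.75) = 20/23, g(5) = 5/6.
Sum = Σ Δs_i · g(s_i).
Sum ≈ 4.7441.

4.7441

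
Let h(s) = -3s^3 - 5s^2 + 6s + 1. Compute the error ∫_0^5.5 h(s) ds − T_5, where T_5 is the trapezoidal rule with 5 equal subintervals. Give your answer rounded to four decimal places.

Exact integral: ∫_0^5.5 h(s) ds ≈ -867.338542.
T_5 = -900.33625.
Error ≈ -867.338542 − (-900.33625) ≈ 32.9977.

32.9977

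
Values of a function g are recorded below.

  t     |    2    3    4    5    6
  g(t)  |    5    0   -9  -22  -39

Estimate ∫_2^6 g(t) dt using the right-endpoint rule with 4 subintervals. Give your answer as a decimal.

Δt = 1.
Sum = 1·[0 + (-9) + (-22) + (-39)] = -70.

-70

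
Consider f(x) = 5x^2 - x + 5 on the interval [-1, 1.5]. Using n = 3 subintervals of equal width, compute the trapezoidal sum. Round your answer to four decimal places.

Δx = (1.5 − (-1))/3 = 5/6.
f(-1) = 11, f(-1/6) = 191/36, f(2/3) = 59/9, f(1.5) = 14.75.
T_3 = (Δx/2)·[f(x_0) + 2f(x_1) + 2f(x_2) + f(x_3)].
Sum ≈ 20.6134.

20.6134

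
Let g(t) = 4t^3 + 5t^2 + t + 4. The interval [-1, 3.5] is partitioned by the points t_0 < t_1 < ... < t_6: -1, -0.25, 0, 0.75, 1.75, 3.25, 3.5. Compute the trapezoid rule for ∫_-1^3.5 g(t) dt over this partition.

269.453125

Subinterval widths: 0.75, 0.25, 0.75, 1, 1.5, 0.25.
g(-1) = 4, g(-0.25) = 4, g(0) = 4, g(0.75) = 9.25, g(1.75) = 42.5, g(3.25) = 197.375, g(3.5) = 240.25.
On each subinterval the trapezoid contributes (Δt_i/2)·[g(t_{i-1}) + g(t_i)].
Sum = 269.453125.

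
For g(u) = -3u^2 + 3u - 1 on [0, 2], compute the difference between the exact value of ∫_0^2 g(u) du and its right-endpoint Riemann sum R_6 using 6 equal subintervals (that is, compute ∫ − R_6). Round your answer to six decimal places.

Exact integral: ∫_0^2 g(u) du = -4.
R_6 ≈ -5.11111111.
Error ≈ -4 − (-5.11111111) ≈ 1.111111.

1.111111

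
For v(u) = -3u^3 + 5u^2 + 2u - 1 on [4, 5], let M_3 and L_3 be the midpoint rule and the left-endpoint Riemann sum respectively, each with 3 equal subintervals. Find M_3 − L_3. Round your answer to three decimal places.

M_3 ≈ -166.75463.
L_3 ≈ -145.07407.
M_3 − L_3 ≈ -21.681.

-21.681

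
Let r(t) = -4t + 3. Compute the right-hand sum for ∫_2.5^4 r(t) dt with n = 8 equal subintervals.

Δt = (4 − 2.5)/8 = 0.1875.
Right endpoints: 2.6875, 2.875, 3.0625, 3.25, 3.4375, 3.625, 3.8125, 4.
r(2.6875) = -7.75, r(2.875) = -8.5, r(3.0625) = -9.25, r(3.25) = -10, r(3.4375) = -10.75, r(3.625) = -11.5, r(3.8125) = -12.25, r(4) = -13.
Sum = Δt · [r(2.6875) + r(2.875) + r(3.0625) + ...].
Sum = -15.5625.

-15.5625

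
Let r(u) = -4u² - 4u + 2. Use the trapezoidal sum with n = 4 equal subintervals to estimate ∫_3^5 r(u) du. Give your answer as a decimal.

-159

Δu = (5 − 3)/4 = 0.5.
r(3) = -46, r(3.5) = -61, r(4) = -78, r(4.5) = -97, r(5) = -118.
T_4 = (Δu/2)·[r(u_0) + 2r(u_1) + 2r(u_2) + 2r(u_3) + r(u_4)].
Sum = -159.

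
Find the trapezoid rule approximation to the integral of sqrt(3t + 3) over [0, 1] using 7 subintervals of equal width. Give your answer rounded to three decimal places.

Δt = (1 − 0)/7 = 1/7.
f(0) ≈ 1.732, f(1/7) ≈ 1.852, f(2/7) ≈ 1.964, f(3/7) ≈ 2.070, f(4/7) ≈ 2.171, f(5/7) ≈ 2.268, f(6/7) ≈ 2.360, f(1) ≈ 2.449.
T_7 = (Δt/2)·[f(t_0) + 2f(t_1) + ... + 2f(t_{6}) + f(t_7)].
Sum ≈ 2.111.

2.111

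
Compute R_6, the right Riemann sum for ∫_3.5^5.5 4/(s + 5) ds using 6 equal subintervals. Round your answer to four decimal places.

Δs = (5.5 − 3.5)/6 = 1/3.
Right endpoints: 23/6, 25/6, 4.5, 29/6, 31/6, 5.5.
f(23/6) = 24/53, f(25/6) = 24/55, f(4.5) = 8/19, f(29/6) = 24/59, f(31/6) = 24/61, f(5.5) = 8/21.
Sum = Δs · [f(23/6) + f(25/6) + f(4.5) + ...].
Sum ≈ 0.8305.

0.8305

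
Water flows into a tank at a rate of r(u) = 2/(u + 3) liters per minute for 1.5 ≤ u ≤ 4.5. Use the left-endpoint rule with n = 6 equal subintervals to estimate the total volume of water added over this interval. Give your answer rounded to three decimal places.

1.067

Δu = (4.5 − 1.5)/6 = 0.5.
Left endpoints: 1.5, 2, 2.5, 3, 3.5, 4.
r(1.5) = 4/9, r(2) = 0.4, r(2.5) = 4/11, r(3) = 1/3, r(3.5) = 4/13, r(4) = 2/7.
Sum = Δu · [r(1.5) + r(2) + r(2.5) + ...].
Sum ≈ 1.067.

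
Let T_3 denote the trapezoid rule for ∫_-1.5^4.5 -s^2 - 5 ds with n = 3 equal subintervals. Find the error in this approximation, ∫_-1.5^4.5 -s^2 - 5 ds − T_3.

Exact integral: ∫_-1.5^4.5 f(s) ds = -61.5.
T_3 = -65.5.
Error = -61.5 − (-65.5) = 4.

4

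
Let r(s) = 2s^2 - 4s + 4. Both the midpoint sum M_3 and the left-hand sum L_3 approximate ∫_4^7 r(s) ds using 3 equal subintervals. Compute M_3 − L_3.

M_3 = 131.5.
L_3 = 106.
M_3 − L_3 = 25.5.

25.5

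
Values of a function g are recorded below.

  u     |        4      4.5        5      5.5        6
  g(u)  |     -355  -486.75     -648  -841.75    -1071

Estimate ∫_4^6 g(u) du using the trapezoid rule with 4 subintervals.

Δu = 0.5.
T_4 = (0.5/2)·[(-355) + 2·(-486.75) + 2·(-648) + 2·(-841.75) + (-1071)] = -1344.75.

-1344.75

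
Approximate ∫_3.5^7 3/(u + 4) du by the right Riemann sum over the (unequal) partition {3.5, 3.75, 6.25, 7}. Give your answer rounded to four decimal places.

1.0330

Subinterval widths: 0.25, 2.5, 0.75.
Right endpoints: 3.75, 6.25, 7.
f(3.75) = 12/31, f(6.25) = 12/41, f(7) = 3/11.
Sum = Σ Δu_i · f(u_i).
Sum ≈ 1.0330.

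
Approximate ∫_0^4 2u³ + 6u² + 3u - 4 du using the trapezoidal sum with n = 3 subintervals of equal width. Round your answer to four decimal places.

285.3333

Δu = (4 − 0)/3 = 4/3.
f(0) = -4, f(4/3) = 416/27, f(8/3) = 2284/27, f(4) = 232.
T_3 = (Δu/2)·[f(u_0) + 2f(u_1) + 2f(u_2) + f(u_3)].
Sum ≈ 285.3333.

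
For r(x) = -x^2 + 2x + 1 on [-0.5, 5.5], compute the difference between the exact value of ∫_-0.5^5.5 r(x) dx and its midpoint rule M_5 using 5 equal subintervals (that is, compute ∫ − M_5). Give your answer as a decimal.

Exact integral: ∫_-0.5^5.5 r(x) dx = -19.5.
M_5 = -18.78.
Error = -19.5 − (-18.78) = -0.72.

-0.72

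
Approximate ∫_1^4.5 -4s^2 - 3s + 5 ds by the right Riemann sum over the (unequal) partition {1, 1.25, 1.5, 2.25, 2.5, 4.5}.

Subinterval widths: 0.25, 0.25, 0.75, 0.25, 2.
Right endpoints: 1.25, 1.5, 2.25, 2.5, 4.5.
f(1.25) = -5, f(1.5) = -8.5, f(2.25) = -22, f(2.5) = -27.5, f(4.5) = -89.5.
Sum = Σ Δs_i · f(s_i).
Sum = -205.75.

-205.75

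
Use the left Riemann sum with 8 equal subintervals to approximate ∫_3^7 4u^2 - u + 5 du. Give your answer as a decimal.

Δu = (7 − 3)/8 = 0.5.
Left endpoints: 3, 3.5, 4, 4.5, 5, 5.5, 6, 6.5.
f(3) = 38, f(3.5) = 50.5, f(4) = 65, f(4.5) = 81.5, f(5) = 100, f(5.5) = 120.5, f(6) = 143, f(6.5) = 167.5.
Sum = Δu · [f(3) + f(3.5) + f(4) + ...].
Sum = 383.

383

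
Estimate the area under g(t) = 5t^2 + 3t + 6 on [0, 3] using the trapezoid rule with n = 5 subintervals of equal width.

77.4

Δt = (3 − 0)/5 = 0.6.
g(0) = 6, g(0.6) = 9.6, g(1.2) = 16.8, g(1.8) = 27.6, g(2.4) = 42, g(3) = 60.
T_5 = (Δt/2)·[g(t_0) + 2g(t_1) + ... + 2g(t_{4}) + g(t_5)].
Sum = 77.4.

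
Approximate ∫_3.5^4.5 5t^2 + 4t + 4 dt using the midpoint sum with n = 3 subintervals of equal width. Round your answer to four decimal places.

100.3704

Δt = (4.5 − 3.5)/3 = 1/3.
Midpoints: 11/3, 4, 13/3.
f(11/3) = 773/9, f(4) = 100, f(13/3) = 1037/9.
Sum = Δt · [f(11/3) + f(4) + f(13/3)].
Sum ≈ 100.3704.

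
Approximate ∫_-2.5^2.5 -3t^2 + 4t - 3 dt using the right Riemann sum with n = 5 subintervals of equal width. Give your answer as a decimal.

-38.75

Δt = (2.5 − (-2.5))/5 = 1.
Right endpoints: -1.5, -0.5, 0.5, 1.5, 2.5.
f(-1.5) = -15.75, f(-0.5) = -5.75, f(0.5) = -1.75, f(1.5) = -3.75, f(2.5) = -11.75.
Sum = Δt · [f(-1.5) + f(-0.5) + f(0.5) + f(1.5) + f(2.5)].
Sum = -38.75.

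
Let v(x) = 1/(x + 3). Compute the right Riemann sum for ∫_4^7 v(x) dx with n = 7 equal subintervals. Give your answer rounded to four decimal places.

Δx = (7 − 4)/7 = 3/7.
Right endpoints: 31/7, 34/7, 37/7, 40/7, 43/7, 46/7, 7.
v(31/7) = 7/52, v(34/7) = 7/55, v(37/7) = 7/58, v(40/7) = 7/61, v(43/7) = 0.109375, v(46/7) = 7/67, v(7) = 0.1.
Sum = Δx · [v(31/7) + v(34/7) + v(37/7) + ...].
Sum ≈ 0.3477.

0.3477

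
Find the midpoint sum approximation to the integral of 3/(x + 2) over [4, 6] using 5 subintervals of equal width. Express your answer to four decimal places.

0.8628

Δx = (6 − 4)/5 = 0.4.
Midpoints: 4.2, 4.6, 5, 5.4, 5.8.
f(4.2) = 15/31, f(4.6) = 5/11, f(5) = 3/7, f(5.4) = 15/37, f(5.8) = 5/13.
Sum = Δx · [f(4.2) + f(4.6) + f(5) + f(5.4) + f(5.8)].
Sum ≈ 0.8628.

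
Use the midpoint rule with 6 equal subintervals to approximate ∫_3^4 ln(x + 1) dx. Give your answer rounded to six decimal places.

1.502070

Δx = (4 − 3)/6 = 1/6.
Midpoints: 37/12, 3.25, 41/12, 43/12, 3.75, 47/12.
f(37/12) ≈ 1.406914, f(3.25) ≈ 1.446919, f(41/12) ≈ 1.485385, f(43/12) ≈ 1.522427, f(3.75) ≈ 1.558145, f(47/12) ≈ 1.592631.
Sum = Δx · [f(37/12) + f(3.25) + f(41/12) + ...].
Sum ≈ 1.502070.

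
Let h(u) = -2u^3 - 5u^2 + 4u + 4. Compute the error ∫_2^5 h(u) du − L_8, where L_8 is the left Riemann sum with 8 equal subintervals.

Exact integral: ∫_2^5 h(u) du = -445.5.
L_8 = -386.015625.
Error = -445.5 − (-386.015625) = -59.484375.

-59.484375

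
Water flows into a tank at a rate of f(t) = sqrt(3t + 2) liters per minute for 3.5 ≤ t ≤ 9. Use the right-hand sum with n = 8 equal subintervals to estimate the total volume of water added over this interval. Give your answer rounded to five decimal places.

25.51354

Δt = (9 − 3.5)/8 = 0.6875.
Right endpoints: 4.1875, 4.875, 5.5625, 6.25, 6.9375, 7.625, 8.3125, 9.
f(4.1875) ≈ 3.81608, f(4.875) ≈ 4.07738, f(5.5625) ≈ 4.32290, f(6.25) ≈ 4.55522, f(6.9375) ≈ 4.77624, f(7.625) ≈ 4.98748, f(8.3125) ≈ 5.19013, f(9) ≈ 5.38516.
Sum = Δt · [f(4.1875) + f(4.875) + f(5.5625) + ...].
Sum ≈ 25.51354.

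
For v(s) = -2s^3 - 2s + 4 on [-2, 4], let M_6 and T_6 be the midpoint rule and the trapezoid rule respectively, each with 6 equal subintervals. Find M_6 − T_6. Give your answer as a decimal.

M_6 = -105.
T_6 = -114.
M_6 − T_6 = 9.

9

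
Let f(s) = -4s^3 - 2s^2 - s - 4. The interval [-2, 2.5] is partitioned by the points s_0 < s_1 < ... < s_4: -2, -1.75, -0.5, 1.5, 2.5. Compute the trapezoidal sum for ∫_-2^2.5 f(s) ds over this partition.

Subinterval widths: 0.25, 1.25, 2, 1.
f(-2) = 22, f(-1.75) = 13.0625, f(-0.5) = -3.5, f(1.5) = -23.5, f(2.5) = -81.5.
On each subinterval the trapezoid contributes (Δs_i/2)·[f(s_{i-1}) + f(s_i)].
Sum = -69.140625.

-69.140625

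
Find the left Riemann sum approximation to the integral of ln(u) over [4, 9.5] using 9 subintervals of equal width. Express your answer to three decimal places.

Δu = (9.5 − 4)/9 = 11/18.
Left endpoints: 4, 83/18, 47/9, 35/6, 58/9, 127/18, 23/3, 149/18, 80/9.
f(4) ≈ 1.386, f(83/18) ≈ 1.528, f(47/9) ≈ 1.653, f(35/6) ≈ 1.764, f(58/9) ≈ 1.863, f(127/18) ≈ 1.954, f(23/3) ≈ 2.037, f(149/18) ≈ 2.114, f(80/9) ≈ 2.185.
Sum = Δu · [f(4) + f(83/18) + f(47/9) + ...].
Sum ≈ 10.073.

10.073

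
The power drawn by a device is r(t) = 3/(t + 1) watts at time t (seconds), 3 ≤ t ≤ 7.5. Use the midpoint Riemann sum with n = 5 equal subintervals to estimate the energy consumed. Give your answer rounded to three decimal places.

Δt = (7.5 − 3)/5 = 0.9.
Midpoints: 3.45, 4.35, 5.25, 6.15, 7.05.
r(3.45) = 60/89, r(4.35) = 60/107, r(5.25) = 0.48, r(6.15) = 60/143, r(7.05) = 60/161.
Sum = Δt · [r(3.45) + r(4.35) + r(5.25) + r(6.15) + r(7.05)].
Sum ≈ 2.256.

2.256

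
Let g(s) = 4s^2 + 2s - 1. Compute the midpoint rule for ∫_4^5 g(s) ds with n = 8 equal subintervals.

Δs = (5 − 4)/8 = 0.125.
Midpoints: 4.0625, 4.1875, 4.3125, 4.4375, 4.5625, 4.6875, 4.8125, 4.9375.
g(4.0625) = 73.140625, g(4.1875) = 77.515625, g(4.3125) = 82.015625, g(4.4375) = 86.640625, g(4.5625) = 91.390625, g(4.6875) = 96.265625, g(4.8125) = 101.265625, g(4.9375) = 106.390625.
Sum = Δs · [g(4.0625) + g(4.1875) + g(4.3125) + ...].
Sum = 89.328125.

89.328125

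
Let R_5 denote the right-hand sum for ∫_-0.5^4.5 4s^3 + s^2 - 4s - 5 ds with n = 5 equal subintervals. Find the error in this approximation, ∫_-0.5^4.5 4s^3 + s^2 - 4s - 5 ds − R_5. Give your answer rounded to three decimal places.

-203.333

Exact integral: ∫_-0.5^4.5 f(s) ds ≈ 375.41667.
R_5 = 578.75.
Error ≈ 375.41667 − 578.75 ≈ -203.333.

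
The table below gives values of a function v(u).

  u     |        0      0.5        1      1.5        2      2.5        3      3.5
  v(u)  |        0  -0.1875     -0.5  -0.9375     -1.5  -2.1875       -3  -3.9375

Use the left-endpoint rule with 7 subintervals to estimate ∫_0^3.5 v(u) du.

-4.15625

Δu = 0.5.
Sum = 0.5·[0 + (-0.1875) + (-0.5) + (-0.9375) + (-1.5) + (-2.1875) + (-3)] = -4.15625.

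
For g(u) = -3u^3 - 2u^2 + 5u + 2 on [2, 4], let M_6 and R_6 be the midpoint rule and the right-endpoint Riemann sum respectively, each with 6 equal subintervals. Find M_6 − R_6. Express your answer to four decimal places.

M_6 ≈ -182.796296.
R_6 ≈ -214.740741.
M_6 − R_6 ≈ 31.9444.

31.9444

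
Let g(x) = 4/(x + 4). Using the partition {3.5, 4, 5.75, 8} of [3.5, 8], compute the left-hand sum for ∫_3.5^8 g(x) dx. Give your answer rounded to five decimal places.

Subinterval widths: 0.5, 1.75, 2.25.
Left endpoints: 3.5, 4, 5.75.
g(3.5) = 8/15, g(4) = 0.5, g(5.75) = 16/39.
Sum = Σ Δx_i · g(x_i).
Sum ≈ 2.06474.

2.06474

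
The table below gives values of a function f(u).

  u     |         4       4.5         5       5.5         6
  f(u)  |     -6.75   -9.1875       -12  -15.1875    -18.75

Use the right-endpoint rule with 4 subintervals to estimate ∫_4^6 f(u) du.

Δu = 0.5.
Sum = 0.5·[(-9.1875) + (-12) + (-15.1875) + (-18.75)] = -27.5625.

-27.5625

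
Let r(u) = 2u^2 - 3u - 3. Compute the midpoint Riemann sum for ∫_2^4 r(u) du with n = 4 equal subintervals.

13.25

Δu = (4 − 2)/4 = 0.5.
Midpoints: 2.25, 2.75, 3.25, 3.75.
r(2.25) = 0.375, r(2.75) = 3.875, r(3.25) = 8.375, r(3.75) = 13.875.
Sum = Δu · [r(2.25) + r(2.75) + r(3.25) + r(3.75)].
Sum = 13.25.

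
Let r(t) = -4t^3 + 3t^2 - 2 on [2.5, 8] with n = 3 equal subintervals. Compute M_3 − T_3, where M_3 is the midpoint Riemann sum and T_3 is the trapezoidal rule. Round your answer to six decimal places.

277.291667

M_3 ≈ -3479.13194444.
T_3 ≈ -3756.42361111.
M_3 − T_3 ≈ 277.291667.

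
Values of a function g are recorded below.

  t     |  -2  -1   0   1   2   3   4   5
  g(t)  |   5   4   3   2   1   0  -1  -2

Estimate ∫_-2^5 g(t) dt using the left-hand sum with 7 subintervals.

Δt = 1.
Sum = 1·[5 + 4 + 3 + 2 + 1 + 0 + (-1)] = 14.

14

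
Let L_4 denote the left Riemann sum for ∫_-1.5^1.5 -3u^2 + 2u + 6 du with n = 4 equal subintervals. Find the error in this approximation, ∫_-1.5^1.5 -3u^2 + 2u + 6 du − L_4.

Exact integral: ∫_-1.5^1.5 f(u) du = 11.25.
L_4 = 8.15625.
Error = 11.25 − 8.15625 = 3.09375.

3.09375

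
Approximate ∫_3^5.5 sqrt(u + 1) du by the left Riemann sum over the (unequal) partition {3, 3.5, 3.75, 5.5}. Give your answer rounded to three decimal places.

5.344

Subinterval widths: 0.5, 0.25, 1.75.
Left endpoints: 3, 3.5, 3.75.
f(3) ≈ 2.000, f(3.5) ≈ 2.121, f(3.75) ≈ 2.179.
Sum = Σ Δu_i · f(u_i).
Sum ≈ 5.344.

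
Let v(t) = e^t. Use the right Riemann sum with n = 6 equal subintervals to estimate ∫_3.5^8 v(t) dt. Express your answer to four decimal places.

Δt = (8 − 3.5)/6 = 0.75.
Right endpoints: 4.25, 5, 5.75, 6.5, 7.25, 8.
v(4.25) ≈ 70.1054, v(5) ≈ 148.4132, v(5.75) ≈ 314.1907, v(6.5) ≈ 665.1416, v(7.25) ≈ 1408.1048, v(8) ≈ 2980.9580.
Sum = Δt · [v(4.25) + v(5) + v(5.75) + ...].
Sum ≈ 4190.1853.

4190.1853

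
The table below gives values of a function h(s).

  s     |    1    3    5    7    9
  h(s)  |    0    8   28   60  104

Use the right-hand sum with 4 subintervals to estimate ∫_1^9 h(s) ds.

Δs = 2.
Sum = 2·[8 + 28 + 60 + 104] = 400.

400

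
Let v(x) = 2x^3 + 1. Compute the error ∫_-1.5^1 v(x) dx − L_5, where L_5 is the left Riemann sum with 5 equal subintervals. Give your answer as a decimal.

Exact integral: ∫_-1.5^1 v(x) dx = 0.46875.
L_5 = -1.875.
Error = 0.46875 − (-1.875) = 2.34375.

2.34375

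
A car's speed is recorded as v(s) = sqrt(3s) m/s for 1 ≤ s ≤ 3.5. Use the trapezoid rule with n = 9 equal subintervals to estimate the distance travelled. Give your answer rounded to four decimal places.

6.4036

Δs = (3.5 − 1)/9 = 5/18.
v(1) ≈ 1.7321, v(23/18) ≈ 1.9579, v(14/9) ≈ 2.1602, v(11/6) ≈ 2.3452, v(19/9) ≈ 2.5166, v(43/18) ≈ 2.6771, v(8/3) ≈ 2.8284, v(53/18) ≈ 2.9721, v(29/9) ≈ 3.1091, v(3.5) ≈ 3.2404.
T_9 = (Δs/2)·[v(s_0) + 2v(s_1) + ... + 2v(s_{8}) + v(s_9)].
Sum ≈ 6.4036.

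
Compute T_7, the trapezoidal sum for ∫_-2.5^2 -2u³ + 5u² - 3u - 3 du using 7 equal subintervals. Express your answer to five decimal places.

Δu = (2 − (-2.5))/7 = 9/14.
f(-2.5) = 67, f(-13/7) = 11191/343, f(-17/14) = 7955/686, f(-4/7) = 247/343, f(1/14) = -1094/343, f(5/7) = -1139/343, f(19/14) = -1963/686, f(2) = -5.
T_7 = (Δu/2)·[f(u_0) + 2f(u_1) + ... + 2f(u_{6}) + f(u_7)].
Sum ≈ 42.79592.

42.79592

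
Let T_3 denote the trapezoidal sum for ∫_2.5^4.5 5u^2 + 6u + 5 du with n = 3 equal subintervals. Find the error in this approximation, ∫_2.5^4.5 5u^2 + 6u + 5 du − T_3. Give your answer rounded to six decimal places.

Exact integral: ∫_2.5^4.5 f(u) du ≈ 177.83333333.
T_3 ≈ 178.57407407.
Error ≈ 177.83333333 − 178.57407407 ≈ -0.740741.

-0.740741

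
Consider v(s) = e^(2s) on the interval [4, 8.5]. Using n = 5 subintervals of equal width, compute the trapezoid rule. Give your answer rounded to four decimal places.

Δs = (8.5 − 4)/5 = 0.9.
v(4) ≈ 2980.9580, v(4.9) ≈ 18033.7449, v(5.8) ≈ 109097.7993, v(6.7) ≈ 660003.2248, v(7.6) ≈ 3992786.8352, v(8.5) ≈ 24154952.7536.
T_5 = (Δs/2)·[v(s_0) + 2v(s_1) + ... + 2v(s_{4}) + v(s_5)].
Sum ≈ 15172999.6140.

15172999.6140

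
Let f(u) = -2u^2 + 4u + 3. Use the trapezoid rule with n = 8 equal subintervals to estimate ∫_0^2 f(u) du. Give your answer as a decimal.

Δu = (2 − 0)/8 = 0.25.
f(0) = 3, f(0.25) = 3.875, f(0.5) = 4.5, f(0.75) = 4.875, f(1) = 5, f(1.25) = 4.875, f(1.5) = 4.5, f(1.75) = 3.875, f(2) = 3.
T_8 = (Δu/2)·[f(u_0) + 2f(u_1) + ... + 2f(u_{7}) + f(u_8)].
Sum = 8.625.

8.625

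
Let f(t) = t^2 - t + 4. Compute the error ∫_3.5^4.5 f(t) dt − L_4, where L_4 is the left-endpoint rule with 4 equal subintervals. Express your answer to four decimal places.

0.8646

Exact integral: ∫_3.5^4.5 f(t) dt ≈ 16.083333.
L_4 = 15.21875.
Error ≈ 16.083333 − 15.21875 ≈ 0.8646.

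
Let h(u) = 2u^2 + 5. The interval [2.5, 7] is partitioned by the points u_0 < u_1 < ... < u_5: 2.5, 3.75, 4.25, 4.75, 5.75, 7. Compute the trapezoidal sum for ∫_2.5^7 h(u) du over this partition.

Subinterval widths: 1.25, 0.5, 0.5, 1, 1.25.
h(2.5) = 17.5, h(3.75) = 33.125, h(4.25) = 41.125, h(4.75) = 50.125, h(5.75) = 71.125, h(7) = 103.
On each subinterval the trapezoid contributes (Δu_i/2)·[h(u_{i-1}) + h(u_i)].
Sum = 242.46875.

242.46875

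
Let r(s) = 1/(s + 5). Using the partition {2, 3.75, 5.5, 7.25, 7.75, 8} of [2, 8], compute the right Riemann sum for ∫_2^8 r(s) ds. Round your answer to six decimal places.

Subinterval widths: 1.75, 1.75, 1.75, 0.5, 0.25.
Right endpoints: 3.75, 5.5, 7.25, 7.75, 8.
r(3.75) = 4/35, r(5.5) = 2/21, r(7.25) = 4/49, r(7.75) = 4/51, r(8) = 1/13.
Sum = Σ Δs_i · r(s_i).
Sum ≈ 0.567970.

0.567970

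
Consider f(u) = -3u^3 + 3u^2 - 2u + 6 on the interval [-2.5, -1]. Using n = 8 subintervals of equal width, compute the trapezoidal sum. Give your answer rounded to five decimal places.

57.58667

Δu = (-1 − (-2.5))/8 = 0.1875.
f(-2.5) = 76.625, f(-2.3125) = 261191/4096, f(-2.125) = 26923/512, f(-1.9375) = 175949/4096, f(-1.75) = 34.765625, f(-1.5625) = 114251/4096, f(-1.375) = 11377/512, f(-1.1875) = 72209/4096, f(-1) = 14.
T_8 = (Δu/2)·[f(u_0) + 2f(u_1) + ... + 2f(u_{7}) + f(u_8)].
Sum ≈ 57.58667.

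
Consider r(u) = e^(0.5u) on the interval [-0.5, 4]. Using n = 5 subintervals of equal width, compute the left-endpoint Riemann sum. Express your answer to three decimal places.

10.468

Δu = (4 − (-0.5))/5 = 0.9.
Left endpoints: -0.5, 0.4, 1.3, 2.2, 3.1.
r(-0.5) ≈ 0.779, r(0.4) ≈ 1.221, r(1.3) ≈ 1.916, r(2.2) ≈ 3.004, r(3.1) ≈ 4.711.
Sum = Δu · [r(-0.5) + r(0.4) + r(1.3) + r(2.2) + r(3.1)].
Sum ≈ 10.468.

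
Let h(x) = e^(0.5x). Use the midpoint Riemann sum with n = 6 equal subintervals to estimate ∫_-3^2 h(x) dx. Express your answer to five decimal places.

Δx = (2 − (-3))/6 = 5/6.
Midpoints: -31/12, -1.75, -11/12, -1/12, 0.75, 19/12.
h(-31/12) ≈ 0.27481, h(-1.75) ≈ 0.41686, h(-11/12) ≈ 0.63234, h(-1/12) ≈ 0.95919, h(0.75) ≈ 1.45499, h(19/12) ≈ 2.20707.
Sum = Δx · [h(-31/12) + h(-1.75) + h(-11/12) + ...].
Sum ≈ 4.95439.

4.95439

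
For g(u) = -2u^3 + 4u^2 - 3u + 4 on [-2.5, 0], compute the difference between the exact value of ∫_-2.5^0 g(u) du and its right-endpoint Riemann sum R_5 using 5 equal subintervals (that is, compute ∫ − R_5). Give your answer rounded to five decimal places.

Exact integral: ∫_-2.5^0 g(u) du ≈ 59.7395833.
R_5 = 45.
Error ≈ 59.7395833 − 45 ≈ 14.73958.

14.73958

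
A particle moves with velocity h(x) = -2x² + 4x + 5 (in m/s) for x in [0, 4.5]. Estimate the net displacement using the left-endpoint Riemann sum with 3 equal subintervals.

Δx = (4.5 − 0)/3 = 1.5.
Left endpoints: 0, 1.5, 3.
h(0) = 5, h(1.5) = 6.5, h(3) = -1.
Sum = Δx · [h(0) + h(1.5) + h(3)].
Sum = 15.75.

15.75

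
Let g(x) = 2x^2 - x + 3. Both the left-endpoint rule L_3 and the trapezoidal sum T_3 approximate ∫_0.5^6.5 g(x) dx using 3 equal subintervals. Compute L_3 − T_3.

-78

L_3 = 110.
T_3 = 188.
L_3 − T_3 = -78.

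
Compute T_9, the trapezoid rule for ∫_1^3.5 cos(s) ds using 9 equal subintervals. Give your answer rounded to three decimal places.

Δs = (3.5 − 1)/9 = 5/18.
f(1) ≈ 0.540, f(23/18) ≈ 0.289, f(14/9) ≈ 0.015, f(11/6) ≈ -0.260, f(19/9) ≈ -0.514, f(43/18) ≈ -0.730, f(8/3) ≈ -0.889, f(53/18) ≈ -0.981, f(29/9) ≈ -0.997, f(3.5) ≈ -0.936.
T_9 = (Δs/2)·[f(s_0) + 2f(s_1) + ... + 2f(s_{8}) + f(s_9)].
Sum ≈ -1.185.

-1.185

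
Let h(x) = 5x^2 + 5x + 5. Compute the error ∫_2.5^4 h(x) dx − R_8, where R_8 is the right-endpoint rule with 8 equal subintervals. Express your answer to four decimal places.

Exact integral: ∫_2.5^4 h(x) dx = 112.5.
R_8 ≈ 117.817383.
Error ≈ 112.5 − 117.817383 ≈ -5.3174.

-5.3174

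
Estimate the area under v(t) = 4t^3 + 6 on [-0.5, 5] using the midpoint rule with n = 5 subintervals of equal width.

642.96375

Δt = (5 − (-0.5))/5 = 1.1.
Midpoints: 0.05, 1.15, 2.25, 3.35, 4.45.
v(0.05) = 6.0005, v(1.15) = 12.0835, v(2.25) = 51.5625, v(3.35) = 156.3815, v(4.45) = 358.4845.
Sum = Δt · [v(0.05) + v(1.15) + v(2.25) + v(3.35) + v(4.45)].
Sum = 642.96375.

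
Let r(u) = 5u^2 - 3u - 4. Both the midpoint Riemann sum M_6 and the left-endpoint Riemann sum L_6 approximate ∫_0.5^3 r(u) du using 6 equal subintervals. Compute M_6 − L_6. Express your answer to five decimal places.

7.00955

M_6 ≈ 21.4858218.
L_6 ≈ 14.4762731.
M_6 − L_6 ≈ 7.00955.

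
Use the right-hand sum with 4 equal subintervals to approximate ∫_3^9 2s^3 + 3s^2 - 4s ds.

5082.75

Δs = (9 − 3)/4 = 1.5.
Right endpoints: 4.5, 6, 7.5, 9.
f(4.5) = 225, f(6) = 516, f(7.5) = 982.5, f(9) = 1665.
Sum = Δs · [f(4.5) + f(6) + f(7.5) + f(9)].
Sum = 5082.75.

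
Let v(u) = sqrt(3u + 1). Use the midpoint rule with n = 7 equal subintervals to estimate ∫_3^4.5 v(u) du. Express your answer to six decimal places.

5.242727

Δu = (4.5 − 3)/7 = 3/14.
Midpoints: 87/28, 93/28, 99/28, 3.75, 111/28, 117/28, 123/28.
v(87/28) ≈ 3.212698, v(93/28) ≈ 3.311236, v(99/28) ≈ 3.406926, v(3.75) ≈ 3.500000, v(111/28) ≈ 3.590662, v(117/28) ≈ 3.679092, v(123/28) ≈ 3.765444.
Sum = Δu · [v(87/28) + v(93/28) + v(99/28) + ...].
Sum ≈ 5.242727.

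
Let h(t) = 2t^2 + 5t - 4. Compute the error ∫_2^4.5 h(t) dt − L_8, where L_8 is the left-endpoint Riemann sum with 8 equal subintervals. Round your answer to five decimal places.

6.94987

Exact integral: ∫_2^4.5 h(t) dt ≈ 86.0416667.
L_8 ≈ 79.0917969.
Error ≈ 86.0416667 − 79.0917969 ≈ 6.94987.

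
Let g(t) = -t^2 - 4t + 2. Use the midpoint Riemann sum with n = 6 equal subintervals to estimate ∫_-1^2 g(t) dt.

-2.9375

Δt = (2 − (-1))/6 = 0.5.
Midpoints: -0.75, -0.25, 0.25, 0.75, 1.25, 1.75.
g(-0.75) = 4.4375, g(-0.25) = 2.9375, g(0.25) = 0.9375, g(0.75) = -1.5625, g(1.25) = -4.5625, g(1.75) = -8.0625.
Sum = Δt · [g(-0.75) + g(-0.25) + g(0.25) + ...].
Sum = -2.9375.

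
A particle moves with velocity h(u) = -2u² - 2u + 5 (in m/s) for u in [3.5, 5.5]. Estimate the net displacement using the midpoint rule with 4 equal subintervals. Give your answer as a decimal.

Δu = (5.5 − 3.5)/4 = 0.5.
Midpoints: 3.75, 4.25, 4.75, 5.25.
h(3.75) = -30.625, h(4.25) = -39.625, h(4.75) = -49.625, h(5.25) = -60.625.
Sum = Δu · [h(3.75) + h(4.25) + h(4.75) + h(5.25)].
Sum = -90.25.

-90.25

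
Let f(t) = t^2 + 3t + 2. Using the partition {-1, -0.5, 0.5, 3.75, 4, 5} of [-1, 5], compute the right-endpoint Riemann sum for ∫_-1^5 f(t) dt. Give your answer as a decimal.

Subinterval widths: 0.5, 1, 3.25, 0.25, 1.
Right endpoints: -0.5, 0.5, 3.75, 4, 5.
f(-0.5) = 0.75, f(0.5) = 3.75, f(3.75) = 27.3125, f(4) = 30, f(5) = 42.
Sum = Σ Δt_i · f(t_i).
Sum = 142.390625.

142.390625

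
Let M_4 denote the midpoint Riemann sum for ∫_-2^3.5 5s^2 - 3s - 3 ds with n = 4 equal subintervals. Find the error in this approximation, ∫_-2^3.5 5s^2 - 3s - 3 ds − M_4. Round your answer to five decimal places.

Exact integral: ∫_-2^3.5 f(s) ds ≈ 55.9166667.
M_4 ≈ 51.5839844.
Error ≈ 55.9166667 − 51.5839844 ≈ 4.33268.

4.33268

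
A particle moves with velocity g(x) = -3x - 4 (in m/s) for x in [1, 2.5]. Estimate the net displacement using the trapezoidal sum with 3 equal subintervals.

-13.875

Δx = (2.5 − 1)/3 = 0.5.
g(1) = -7, g(1.5) = -8.5, g(2) = -10, g(2.5) = -11.5.
T_3 = (Δx/2)·[g(x_0) + 2g(x_1) + 2g(x_2) + g(x_3)].
Sum = -13.875.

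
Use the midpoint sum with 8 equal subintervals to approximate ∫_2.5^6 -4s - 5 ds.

Δs = (6 − 2.5)/8 = 0.4375.
Midpoints: 2.71875, 3.15625, 3.59375, 4.03125, 4.46875, 4.90625, 5.34375, 5.78125.
f(2.71875) = -15.875, f(3.15625) = -17.625, f(3.59375) = -19.375, f(4.03125) = -21.125, f(4.46875) = -22.875, f(4.90625) = -24.625, f(5.34375) = -26.375, f(5.78125) = -28.125.
Sum = Δs · [f(2.71875) + f(3.15625) + f(3.59375) + ...].
Sum = -77.

-77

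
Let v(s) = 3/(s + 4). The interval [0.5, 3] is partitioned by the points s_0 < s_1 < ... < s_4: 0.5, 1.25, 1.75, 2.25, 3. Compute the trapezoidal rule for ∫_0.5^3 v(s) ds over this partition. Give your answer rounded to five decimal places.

1.32873

Subinterval widths: 0.75, 0.5, 0.5, 0.75.
v(0.5) = 2/3, v(1.25) = 4/7, v(1.75) = 12/23, v(2.25) = 0.48, v(3) = 3/7.
On each subinterval the trapezoid contributes (Δs_i/2)·[v(s_{i-1}) + v(s_i)].
Sum ≈ 1.32873.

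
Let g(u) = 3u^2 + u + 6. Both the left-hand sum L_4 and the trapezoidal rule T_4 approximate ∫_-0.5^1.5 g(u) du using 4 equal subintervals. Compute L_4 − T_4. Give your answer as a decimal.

L_4 = 14.75.
T_4 = 16.75.
L_4 − T_4 = -2.

-2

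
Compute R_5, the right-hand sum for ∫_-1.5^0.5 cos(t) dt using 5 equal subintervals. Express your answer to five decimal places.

1.61854

Δt = (0.5 − (-1.5))/5 = 0.4.
Right endpoints: -1.1, -0.7, -0.3, 0.1, 0.5.
f(-1.1) ≈ 0.45360, f(-0.7) ≈ 0.76484, f(-0.3) ≈ 0.95534, f(0.1) ≈ 0.99500, f(0.5) ≈ 0.87758.
Sum = Δt · [f(-1.1) + f(-0.7) + f(-0.3) + f(0.1) + f(0.5)].
Sum ≈ 1.61854.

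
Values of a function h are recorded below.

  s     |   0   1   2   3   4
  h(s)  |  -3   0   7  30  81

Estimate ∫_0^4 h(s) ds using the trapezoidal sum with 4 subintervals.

76

Δs = 1.
T_4 = (1/2)·[(-3) + 2·0 + 2·7 + 2·30 + 81] = 76.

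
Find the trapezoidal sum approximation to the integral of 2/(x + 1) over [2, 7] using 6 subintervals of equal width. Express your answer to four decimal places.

Δx = (7 − 2)/6 = 5/6.
f(2) = 2/3, f(17/6) = 12/23, f(11/3) = 3/7, f(4.5) = 4/11, f(16/3) = 6/19, f(37/6) = 12/43, f(7) = 0.25.
T_6 = (Δx/2)·[f(x_0) + 2f(x_1) + ... + 2f(x_{5}) + f(x_6)].
Sum ≈ 1.9726.

1.9726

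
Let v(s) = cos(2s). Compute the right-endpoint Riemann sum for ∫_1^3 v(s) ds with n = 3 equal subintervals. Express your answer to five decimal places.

Δs = (3 − 1)/3 = 2/3.
Right endpoints: 5/3, 7/3, 3.
v(5/3) ≈ -0.98167, v(7/3) ≈ -0.04571, v(3) ≈ 0.96017.
Sum = Δs · [v(5/3) + v(7/3) + v(3)].
Sum ≈ -0.04481.

-0.04481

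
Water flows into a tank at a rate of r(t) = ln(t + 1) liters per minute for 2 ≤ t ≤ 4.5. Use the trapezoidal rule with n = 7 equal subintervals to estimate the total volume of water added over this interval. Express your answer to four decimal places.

Δt = (4.5 − 2)/7 = 5/14.
r(2) ≈ 1.0986, r(33/14) ≈ 1.2111, r(19/7) ≈ 1.3122, r(43/14) ≈ 1.4040, r(24/7) ≈ 1.4881, r(53/14) ≈ 1.5656, r(29/7) ≈ 1.6376, r(4.5) ≈ 1.7047.
T_7 = (Δt/2)·[r(t_0) + 2r(t_1) + ... + 2r(t_{6}) + r(t_7)].
Sum ≈ 3.5787.

3.5787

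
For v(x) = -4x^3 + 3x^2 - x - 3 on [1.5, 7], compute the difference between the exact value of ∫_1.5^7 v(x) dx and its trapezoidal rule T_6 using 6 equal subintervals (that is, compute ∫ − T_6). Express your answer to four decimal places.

Exact integral: ∫_1.5^7 v(x) dx = -2096.1875.
T_6 ≈ -2133.159722.
Error ≈ -2096.1875 − (-2133.159722) ≈ 36.9722.

36.9722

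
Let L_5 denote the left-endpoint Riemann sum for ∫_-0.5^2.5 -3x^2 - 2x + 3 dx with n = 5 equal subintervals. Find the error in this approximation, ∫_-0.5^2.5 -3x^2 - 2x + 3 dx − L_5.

-6.66

Exact integral: ∫_-0.5^2.5 f(x) dx = -12.75.
L_5 = -6.09.
Error = -12.75 − (-6.09) = -6.66.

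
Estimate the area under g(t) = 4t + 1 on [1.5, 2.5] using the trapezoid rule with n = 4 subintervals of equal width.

Δt = (2.5 − 1.5)/4 = 0.25.
g(1.5) = 7, g(1.75) = 8, g(2) = 9, g(2.25) = 10, g(2.5) = 11.
T_4 = (Δt/2)·[g(t_0) + 2g(t_1) + 2g(t_2) + 2g(t_3) + g(t_4)].
Sum = 9.

9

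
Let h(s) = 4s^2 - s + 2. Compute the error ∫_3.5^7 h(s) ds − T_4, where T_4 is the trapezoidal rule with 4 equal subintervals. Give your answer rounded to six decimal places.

-1.786458

Exact integral: ∫_3.5^7 h(s) ds ≈ 388.79166667.
T_4 = 390.578125.
Error ≈ 388.79166667 − 390.578125 ≈ -1.786458.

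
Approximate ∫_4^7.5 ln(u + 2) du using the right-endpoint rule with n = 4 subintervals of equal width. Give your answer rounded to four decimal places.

Δu = (7.5 − 4)/4 = 0.875.
Right endpoints: 4.875, 5.75, 6.625, 7.5.
f(4.875) ≈ 1.9279, f(5.75) ≈ 2.0477, f(6.625) ≈ 2.1547, f(7.5) ≈ 2.2513.
Sum = Δu · [f(4.875) + f(5.75) + f(6.625) + f(7.5)].
Sum ≈ 7.3338.

7.3338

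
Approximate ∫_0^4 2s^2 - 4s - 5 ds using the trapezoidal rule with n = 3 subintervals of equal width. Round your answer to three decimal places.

Δs = (4 − 0)/3 = 4/3.
f(0) = -5, f(4/3) = -61/9, f(8/3) = -13/9, f(4) = 11.
T_3 = (Δs/2)·[f(s_0) + 2f(s_1) + 2f(s_2) + f(s_3)].
Sum ≈ -6.963.

-6.963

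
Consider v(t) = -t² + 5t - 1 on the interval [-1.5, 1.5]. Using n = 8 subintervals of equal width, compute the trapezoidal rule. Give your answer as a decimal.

Δt = (1.5 − (-1.5))/8 = 0.375.
v(-1.5) = -10.75, v(-1.125) = -7.890625, v(-0.75) = -5.3125, v(-0.375) = -3.015625, v(0) = -1, v(0.375) = 0.734375, v(0.75) = 2.1875, v(1.125) = 3.359375, v(1.5) = 4.25.
T_8 = (Δt/2)·[v(t_0) + 2v(t_1) + ... + 2v(t_{7}) + v(t_8)].
Sum = -5.3203125.

-5.3203125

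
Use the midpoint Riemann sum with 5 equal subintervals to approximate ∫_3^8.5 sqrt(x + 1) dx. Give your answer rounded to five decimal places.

14.19172

Δx = (8.5 − 3)/5 = 1.1.
Midpoints: 3.55, 4.65, 5.75, 6.85, 7.95.
f(3.55) ≈ 2.13307, f(4.65) ≈ 2.37697, f(5.75) ≈ 2.59808, f(6.85) ≈ 2.80179, f(7.95) ≈ 2.99166.
Sum = Δx · [f(3.55) + f(4.65) + f(5.75) + f(6.85) + f(7.95)].
Sum ≈ 14.19172.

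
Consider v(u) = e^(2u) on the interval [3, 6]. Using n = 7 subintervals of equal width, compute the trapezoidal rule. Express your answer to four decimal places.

86085.8099

Δu = (6 − 3)/7 = 3/7.
v(3) ≈ 403.4288, v(24/7) ≈ 950.6470, v(27/7) ≈ 2240.1222, v(30/7) ≈ 5278.6654, v(33/7) ≈ 12438.7444, v(36/7) ≈ 29310.8867, v(39/7) ≈ 69068.7140, v(6) ≈ 162754.7914.
T_7 = (Δu/2)·[v(u_0) + 2v(u_1) + ... + 2v(u_{6}) + v(u_7)].
Sum ≈ 86085.8099.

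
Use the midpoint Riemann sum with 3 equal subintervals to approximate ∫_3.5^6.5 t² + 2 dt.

Δt = (6.5 − 3.5)/3 = 1.
Midpoints: 4, 5, 6.
f(4) = 18, f(5) = 27, f(6) = 38.
Sum = Δt · [f(4) + f(5) + f(6)].
Sum = 83.

83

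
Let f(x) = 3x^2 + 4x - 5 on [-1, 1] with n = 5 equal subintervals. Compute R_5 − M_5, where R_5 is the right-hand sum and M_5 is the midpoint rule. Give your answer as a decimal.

1.84

R_5 = -6.24.
M_5 = -8.08.
R_5 − M_5 = 1.84.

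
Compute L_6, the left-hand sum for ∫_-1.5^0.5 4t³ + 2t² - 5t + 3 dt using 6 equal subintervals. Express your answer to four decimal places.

Δt = (0.5 − (-1.5))/6 = 1/3.
Left endpoints: -1.5, -7/6, -5/6, -0.5, -1/6, 1/6.
f(-1.5) = 1.5, f(-7/6) = 281/54, f(-5/6) = 337/54, f(-0.5) = 5.5, f(-1/6) = 209/54, f(1/6) = 121/54.
Sum = Δt · [f(-1.5) + f(-7/6) + f(-5/6) + ...].
Sum ≈ 8.1852.

8.1852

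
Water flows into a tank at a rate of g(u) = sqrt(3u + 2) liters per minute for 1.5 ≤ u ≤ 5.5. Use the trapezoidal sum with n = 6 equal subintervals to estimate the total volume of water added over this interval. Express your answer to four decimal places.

13.9911

Δu = (5.5 − 1.5)/6 = 2/3.
g(1.5) ≈ 2.5495, g(13/6) ≈ 2.9155, g(17/6) ≈ 3.2404, g(3.5) ≈ 3.5355, g(25/6) ≈ 3.8079, g(29/6) ≈ 4.0620, g(5.5) ≈ 4.3012.
T_6 = (Δu/2)·[g(u_0) + 2g(u_1) + ... + 2g(u_{5}) + g(u_6)].
Sum ≈ 13.9911.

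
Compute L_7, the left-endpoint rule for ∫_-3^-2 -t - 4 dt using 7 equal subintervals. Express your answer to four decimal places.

-1.4286

Δt = (-2 − (-3))/7 = 1/7.
Left endpoints: -3, -20/7, -19/7, -18/7, -17/7, -16/7, -15/7.
f(-3) = -1, f(-20/7) = -8/7, f(-19/7) = -9/7, f(-18/7) = -10/7, f(-17/7) = -11/7, f(-16/7) = -12/7, f(-15/7) = -13/7.
Sum = Δt · [f(-3) + f(-20/7) + f(-19/7) + ...].
Sum ≈ -1.4286.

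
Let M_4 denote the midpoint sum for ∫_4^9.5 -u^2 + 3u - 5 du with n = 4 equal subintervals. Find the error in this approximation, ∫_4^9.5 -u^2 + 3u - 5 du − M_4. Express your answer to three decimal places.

-0.867

Exact integral: ∫_4^9.5 f(u) du ≈ -180.58333.
M_4 ≈ -179.71680.
Error ≈ -180.58333 − (-179.71680) ≈ -0.867.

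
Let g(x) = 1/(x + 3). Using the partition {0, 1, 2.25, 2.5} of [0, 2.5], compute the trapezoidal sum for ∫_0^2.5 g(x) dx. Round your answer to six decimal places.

0.613501

Subinterval widths: 1, 1.25, 0.25.
g(0) = 1/3, g(1) = 0.25, g(2.25) = 4/21, g(2.5) = 2/11.
On each subinterval the trapezoid contributes (Δx_i/2)·[g(x_{i-1}) + g(x_i)].
Sum ≈ 0.613501.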